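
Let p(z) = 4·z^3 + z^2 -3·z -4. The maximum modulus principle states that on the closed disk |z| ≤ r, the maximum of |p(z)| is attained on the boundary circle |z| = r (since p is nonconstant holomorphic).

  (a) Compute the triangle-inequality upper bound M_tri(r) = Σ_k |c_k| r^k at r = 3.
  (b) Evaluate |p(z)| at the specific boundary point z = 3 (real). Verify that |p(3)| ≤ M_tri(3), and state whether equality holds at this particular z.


Coefficients: c_0 = -4, c_1 = -3, c_2 = 1, c_3 = 4. Radius r = 3.
Part (a). Triangle bound: M_tri(r) = Σ_k |c_k| r^k
  = |-4|·3^0 + |-3|·3^1 + |1|·3^2 + |4|·3^3
  = 4 + 9 + 9 + 108 = 130.
This bounds M(r) := max_{|z|=r} |p(z)| from above; equality holds iff all terms c_k z^k can be made to align in phase at a single z on |z|=r.
Part (b). At z = 3 (real, on the circle |z| = r):
  p(3) = (-4)·3^0 + (-3)·3^1 + (1)·3^2 + (4)·3^3 = 104.
  |p(3)| = 104.
Check: |p(3)| = 104 ≤ 130 = M_tri(3). ✓ Equality does not hold at z = 3 (the coefficients have mixed signs, so the terms do not all align in phase there).

M_tri(3) = 130; |p(3)| = 104; equality at z=3: no.


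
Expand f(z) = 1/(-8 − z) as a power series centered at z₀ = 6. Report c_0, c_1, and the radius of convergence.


Let w = z − z₀, so z = z₀ + w.
Then -8 − z = -8 − (z₀ + w) = (-8 − z₀) − w = -14 − w.
f(z) = 1/(-14 − w) = (1/(-14)) · 1/(1 − w/(-14)) = Σ_{n≥0} w^n / (-14)^(n+1).
So c_n = 1/(-14)^(n+1):
  c_0 = 1/(-14)^1 = -1/14.
  c_1 = 1/(-14)^2 = 1/196.
The series is valid for |w/d| < 1, i.e. |z − z₀| < |d|.
Radius of convergence: R = |-8 − z₀| = |-14| = 14 (distance from z₀ to the singularity z = -8).

c_0 = -1/14, c_1 = 1/196; R = 14.


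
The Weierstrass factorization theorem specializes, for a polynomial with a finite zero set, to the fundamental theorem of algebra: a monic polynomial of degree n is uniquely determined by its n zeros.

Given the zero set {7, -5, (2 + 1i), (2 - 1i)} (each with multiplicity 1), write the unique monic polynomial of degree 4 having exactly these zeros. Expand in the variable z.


The polynomial is p(z) = ∏_{α ∈ S} (z − α), where S = {7, -5, (2 + 1i), (2 - 1i)}.
Expanding the product yields: p(z) = z^4 -6·z^3 -22·z^2 + 130·z -175.
Note conjugate pairs combine to real quadratics: (z − (2+1i))(z − (2−1i)) = z² − 4z + 5.
The resulting polynomial has degree 4 and real coefficients as required.

p(z) = z^4 -6·z^3 -22·z^2 + 130·z -175.


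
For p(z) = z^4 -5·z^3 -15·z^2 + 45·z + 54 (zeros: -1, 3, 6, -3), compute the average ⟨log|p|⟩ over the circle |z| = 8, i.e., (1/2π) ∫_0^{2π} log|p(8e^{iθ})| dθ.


Zeros: -3, -1, 3, 6; r = 8.
Inside |z| < r: -3, -1, 3, 6. Outside (|z| ≥ r): ∅.
p(0) = 54, so log|p(0)| = log(54) = 3.9890.
Apply Jensen: I(r) = log|p(0)| + Σ_k log(r/|z_k|), summed over zeros inside |z| < r.
  log(r/|z_k|) for z_k = -1: log(8/1) = 2.0794
  log(r/|z_k|) for z_k = 3: log(8/3) = 0.9808
  log(r/|z_k|) for z_k = 6: log(8/6) = 0.2877
  log(r/|z_k|) for z_k = -3: log(8/3) = 0.9808
Sum over inside zeros: 4.3288.
I(r) = log|p(0)| + (inside sum) = 3.9890 + 4.3288 = 8.3178.
Closed form (all zeros inside, monic): I(r) = n·log(r) = 4·log(8) = 8.3178. ✓

I(r) ≈ 8.3178.


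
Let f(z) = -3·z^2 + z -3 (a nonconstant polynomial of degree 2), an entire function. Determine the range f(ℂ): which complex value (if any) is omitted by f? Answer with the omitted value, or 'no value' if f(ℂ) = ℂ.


Little Picard bounds the complement of f(ℂ) to at most one point.
For every w ∈ ℂ, the equation p(z) − w = 0 is a nonconstant polynomial in z and hence has at least one root by the fundamental theorem of algebra. So p is surjective onto ℂ, omitting no value.

Omitted value: no value.


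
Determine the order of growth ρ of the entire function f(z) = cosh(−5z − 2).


cosh(w) is a linear combination of e^{iw} and e^{−iw} (or e^w, e^{−w} in the hyperbolic case), so |cosh(w)| ≤ e^{|w|}. With w = −5z − 2, |w| ≤ 5|z| + 2 = 5r + 2 on |z| = r, giving M(r) ≤ e^{5r + 2}, so ρ ≤ 1. On a suitable ray (z = it for sin/cos; z = t for sinh/cosh, t real → ∞), |cosh(−5z − 2)| grows like e^{5|t|}/2, so ρ ≥ 1. Hence ρ = 1.
Therefore ρ = 1.

Order ρ = 1.


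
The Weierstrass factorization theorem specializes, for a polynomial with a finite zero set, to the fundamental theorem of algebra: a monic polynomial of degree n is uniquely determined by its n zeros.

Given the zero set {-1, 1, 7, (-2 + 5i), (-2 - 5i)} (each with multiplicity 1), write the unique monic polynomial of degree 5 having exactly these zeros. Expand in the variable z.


The polynomial is p(z) = ∏_{α ∈ S} (z − α), where S = {-1, 1, 7, (-2 + 5i), (-2 - 5i)}.
Expanding the product yields: p(z) = z^5 -3·z^4 -200·z^2 -z + 203.
Note conjugate pairs combine to real quadratics: (z − (-2+5i))(z − (-2−5i)) = z² + 4z + 29.
The resulting polynomial has degree 5 and real coefficients as required.

p(z) = z^5 -3·z^4 -200·z^2 -z + 203.


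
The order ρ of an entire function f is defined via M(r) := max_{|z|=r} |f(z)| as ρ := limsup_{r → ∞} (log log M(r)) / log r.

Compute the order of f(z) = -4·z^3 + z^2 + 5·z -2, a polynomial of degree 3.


|f(z)| ≤ Σ|c_k|·r^k = O(r^3) as r → ∞. Polynomial growth is O(e^{r^ε}) for every ε > 0 (since r^3/e^{r^ε} → 0), so ρ ≤ ε for all ε > 0, i.e. ρ = 0. Every nonconstant polynomial has order 0.
Therefore ρ = 0.

Order ρ = 0.


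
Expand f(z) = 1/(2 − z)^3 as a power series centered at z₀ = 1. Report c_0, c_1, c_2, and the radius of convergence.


Let w = z − z₀, so z = z₀ + w.
Then 2 − z = 2 − (z₀ + w) = (2 − z₀) − w = 1 − w.
f(z) = 1/(1 − w)^3 = (1/(1)^3) · (1 − w/(1))^{−3}.
By the binomial series (1−u)^{−3} = Σ_{n≥0} C(n+2, 2) u^n for |u|<1, with u = w/(1):
  c_n = C(n+2, 2) / (1)^(n+3).
  c_0 = 1/(1)^3 = 1.
  c_1 = 3/(1)^4 = 3.
  c_2 = 6/(1)^5 = 6.
The series is valid for |w/d| < 1, i.e. |z − z₀| < |d|.
Radius of convergence: R = |2 − z₀| = |1| = 1 (distance from z₀ to the singularity z = 2).

c_0 = 1, c_1 = 3, c_2 = 6; R = 1.


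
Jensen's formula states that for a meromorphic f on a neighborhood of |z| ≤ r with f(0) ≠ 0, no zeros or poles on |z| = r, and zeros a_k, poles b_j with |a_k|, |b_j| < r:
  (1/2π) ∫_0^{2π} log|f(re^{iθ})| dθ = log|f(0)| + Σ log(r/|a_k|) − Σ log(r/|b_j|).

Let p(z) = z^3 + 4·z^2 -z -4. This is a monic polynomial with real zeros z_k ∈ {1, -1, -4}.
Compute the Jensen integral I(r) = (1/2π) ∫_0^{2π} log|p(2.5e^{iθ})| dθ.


Zeros: -4, -1, 1; r = 2.5.
Inside |z| < r: -1, 1. Outside (|z| ≥ r): -4.
p(0) = -4, so log|p(0)| = log(4) = 1.3863.
Apply Jensen: I(r) = log|p(0)| + Σ_k log(r/|z_k|), summed over zeros inside |z| < r.
  log(r/|z_k|) for z_k = 1: log(2.5/1) = 0.9163
  log(r/|z_k|) for z_k = -1: log(2.5/1) = 0.9163
  Outside zeros (-4) contribute nothing to the Jensen sum.
Sum over inside zeros: 1.8326.
I(r) = log|p(0)| + (inside sum) = 1.3863 + 1.8326 = 3.2189.
Note: since some zeros are outside |z| ≤ r, the simplified n·log(r) form does NOT apply — only the inside zeros contribute.

I(r) ≈ 3.2189.


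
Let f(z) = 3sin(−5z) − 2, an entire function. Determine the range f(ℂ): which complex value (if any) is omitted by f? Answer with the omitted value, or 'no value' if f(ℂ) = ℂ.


Little Picard bounds the complement of f(ℂ) to at most one point.
sin is entire and surjective onto ℂ: for every w ∈ ℂ, sin(ζ) = w has a solution ζ ∈ ℂ (e.g., via the complex inverse arcsin). With ζ = −5z this gives z = ζ/(-5). Then 3·sin(−5z) takes every value in 3·ℂ = ℂ, and adding -2 is a bijection of ℂ. So f is surjective and omits no value. (Note: only on the real line is sin bounded by [−1, 1].)

Omitted value: no value.


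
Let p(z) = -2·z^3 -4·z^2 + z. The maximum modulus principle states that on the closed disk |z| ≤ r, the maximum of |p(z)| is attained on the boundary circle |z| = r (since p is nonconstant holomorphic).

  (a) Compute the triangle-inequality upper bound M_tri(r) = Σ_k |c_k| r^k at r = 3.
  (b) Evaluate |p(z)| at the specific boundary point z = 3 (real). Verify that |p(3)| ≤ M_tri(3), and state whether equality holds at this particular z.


Coefficients: c_0 = 0, c_1 = 1, c_2 = -4, c_3 = -2. Radius r = 3.
Part (a). Triangle bound: M_tri(r) = Σ_k |c_k| r^k
  = |0|·3^0 + |1|·3^1 + |-4|·3^2 + |-2|·3^3
  = 0 + 3 + 36 + 54 = 93.
This bounds M(r) := max_{|z|=r} |p(z)| from above; equality holds iff all terms c_k z^k can be made to align in phase at a single z on |z|=r.
Part (b). At z = 3 (real, on the circle |z| = r):
  p(3) = (0)·3^0 + (1)·3^1 + (-4)·3^2 + (-2)·3^3 = -87.
  |p(3)| = 87.
Check: |p(3)| = 87 ≤ 93 = M_tri(3). ✓ Equality does not hold at z = 3 (the coefficients have mixed signs, so the terms do not all align in phase there).

M_tri(3) = 93; |p(3)| = 87; equality at z=3: no.


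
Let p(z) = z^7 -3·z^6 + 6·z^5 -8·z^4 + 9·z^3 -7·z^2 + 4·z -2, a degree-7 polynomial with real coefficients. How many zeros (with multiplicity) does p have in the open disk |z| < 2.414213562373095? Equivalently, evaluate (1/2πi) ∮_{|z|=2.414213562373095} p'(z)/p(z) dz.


The zeros of p are: (0 + 1i), (0 - 1i), 1, (1 + 1i), (1 - 1i), (0 + 1i), (0 - 1i).
Their magnitudes are: 1, 1, 1, 1.414, 1.414, 1, 1.
Zeros with |z| < R = 2.414213562373095: (0 + 1i), (0 - 1i), 1, (1 + 1i), (1 - 1i), (0 + 1i), (0 - 1i).
Count = 7.
By the argument principle, (1/2πi) ∮_{|z|=R} p'(z)/p(z) dz equals exactly this count.

Number of zeros inside |z| < 2.414213562373095: 7.


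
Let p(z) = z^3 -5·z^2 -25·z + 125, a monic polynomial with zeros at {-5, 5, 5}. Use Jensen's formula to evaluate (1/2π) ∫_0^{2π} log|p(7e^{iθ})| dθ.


Zeros: -5, 5, 5; r = 7.
Inside |z| < r: -5, 5, 5. Outside (|z| ≥ r): ∅.
p(0) = 125, so log|p(0)| = log(125) = 4.8283.
Apply Jensen: I(r) = log|p(0)| + Σ_k log(r/|z_k|), summed over zeros inside |z| < r.
  log(r/|z_k|) for z_k = -5: log(7/5) = 0.3365
  log(r/|z_k|) for z_k = 5: log(7/5) = 0.3365
  log(r/|z_k|) for z_k = 5: log(7/5) = 0.3365
Sum over inside zeros: 1.0094.
I(r) = log|p(0)| + (inside sum) = 4.8283 + 1.0094 = 5.8377.
Closed form (all zeros inside, monic): I(r) = n·log(r) = 3·log(7) = 5.8377. ✓

I(r) ≈ 5.8377.


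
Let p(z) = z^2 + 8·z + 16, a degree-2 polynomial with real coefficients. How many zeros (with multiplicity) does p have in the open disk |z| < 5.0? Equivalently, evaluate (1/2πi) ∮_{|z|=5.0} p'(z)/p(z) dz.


The zeros of p are: -4, -4.
Their magnitudes are: 4, 4.
Zeros with |z| < R = 5.0: -4, -4.
Count = 2.
By the argument principle, (1/2πi) ∮_{|z|=R} p'(z)/p(z) dz equals exactly this count.

Number of zeros inside |z| < 5.0: 2.


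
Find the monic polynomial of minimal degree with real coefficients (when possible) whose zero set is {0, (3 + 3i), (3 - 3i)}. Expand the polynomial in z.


The polynomial is p(z) = ∏_{α ∈ S} (z − α), where S = {0, (3 + 3i), (3 - 3i)}.
Expanding the product yields: p(z) = z^3 -6·z^2 + 18·z.
Note conjugate pairs combine to real quadratics: (z − (3+3i))(z − (3−3i)) = z² − 6z + 18.
The resulting polynomial has degree 3 and real coefficients as required.

p(z) = z^3 -6·z^2 + 18·z.


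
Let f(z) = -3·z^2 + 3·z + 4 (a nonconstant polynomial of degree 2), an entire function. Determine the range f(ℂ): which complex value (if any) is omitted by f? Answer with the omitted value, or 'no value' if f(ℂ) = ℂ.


Little Picard bounds the complement of f(ℂ) to at most one point.
For every w ∈ ℂ, the equation p(z) − w = 0 is a nonconstant polynomial in z and hence has at least one root by the fundamental theorem of algebra. So p is surjective onto ℂ, omitting no value.

Omitted value: no value.


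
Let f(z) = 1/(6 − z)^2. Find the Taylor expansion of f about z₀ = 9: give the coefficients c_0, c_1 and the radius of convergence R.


Let w = z − z₀, so z = z₀ + w.
Then 6 − z = 6 − (z₀ + w) = (6 − z₀) − w = -3 − w.
f(z) = 1/(-3 − w)^2 = (1/(-3)^2) · (1 − w/(-3))^{−2}.
By the binomial series (1−u)^{−2} = Σ_{n≥0} C(n+1, 1) u^n for |u|<1, with u = w/(-3):
  c_n = C(n+1, 1) / (-3)^(n+2).
  c_0 = 1/(-3)^2 = 1/9.
  c_1 = 2/(-3)^3 = -2/27.
The series is valid for |w/d| < 1, i.e. |z − z₀| < |d|.
Radius of convergence: R = |6 − z₀| = |-3| = 3 (distance from z₀ to the singularity z = 6).

c_0 = 1/9, c_1 = -2/27; R = 3.


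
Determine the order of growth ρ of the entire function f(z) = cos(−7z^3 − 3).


Write cos(w) = (e^{iw} ± e^{−iw})/(2 or 2i), so |cos(w)| ≤ e^{|w|}. With w = −7z^3 − 3, |w| ≤ 7r^3 + 3 on |z|=r, giving M(r) ≤ e^{7r^3 + 3} and ρ ≤ 3. For the lower bound, choose z on |z|=r with -7z^3 purely imaginary of modulus 7r^3; then |cos(−7z^3 − 3)| grows like e^{7r^3}/2, so ρ ≥ 3. Hence ρ = 3.
Therefore ρ = 3.

Order ρ = 3.


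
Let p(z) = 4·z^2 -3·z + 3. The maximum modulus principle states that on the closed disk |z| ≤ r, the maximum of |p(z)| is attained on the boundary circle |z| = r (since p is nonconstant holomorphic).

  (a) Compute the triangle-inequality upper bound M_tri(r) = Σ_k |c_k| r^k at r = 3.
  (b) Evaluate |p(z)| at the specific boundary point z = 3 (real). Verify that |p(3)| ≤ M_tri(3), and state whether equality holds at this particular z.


Coefficients: c_0 = 3, c_1 = -3, c_2 = 4. Radius r = 3.
Part (a). Triangle bound: M_tri(r) = Σ_k |c_k| r^k
  = |3|·3^0 + |-3|·3^1 + |4|·3^2
  = 3 + 9 + 36 = 48.
This bounds M(r) := max_{|z|=r} |p(z)| from above; equality holds iff all terms c_k z^k can be made to align in phase at a single z on |z|=r.
Part (b). At z = 3 (real, on the circle |z| = r):
  p(3) = (3)·3^0 + (-3)·3^1 + (4)·3^2 = 30.
  |p(3)| = 30.
Check: |p(3)| = 30 ≤ 48 = M_tri(3). ✓ Equality does not hold at z = 3 (the coefficients have mixed signs, so the terms do not all align in phase there).

M_tri(3) = 48; |p(3)| = 30; equality at z=3: no.


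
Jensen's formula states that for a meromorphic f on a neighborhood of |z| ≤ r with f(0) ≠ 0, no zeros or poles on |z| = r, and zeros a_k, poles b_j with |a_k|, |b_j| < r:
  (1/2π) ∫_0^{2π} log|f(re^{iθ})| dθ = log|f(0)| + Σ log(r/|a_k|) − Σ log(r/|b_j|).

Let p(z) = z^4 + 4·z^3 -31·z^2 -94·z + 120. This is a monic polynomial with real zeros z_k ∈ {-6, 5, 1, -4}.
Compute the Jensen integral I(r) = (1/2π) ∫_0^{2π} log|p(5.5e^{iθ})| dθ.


Zeros: -6, -4, 1, 5; r = 5.5.
Inside |z| < r: -4, 1, 5. Outside (|z| ≥ r): -6.
p(0) = 120, so log|p(0)| = log(120) = 4.7875.
Apply Jensen: I(r) = log|p(0)| + Σ_k log(r/|z_k|), summed over zeros inside |z| < r.
  log(r/|z_k|) for z_k = 5: log(5.5/5) = 0.0953
  log(r/|z_k|) for z_k = 1: log(5.5/1) = 1.7047
  log(r/|z_k|) for z_k = -4: log(5.5/4) = 0.3185
  Outside zeros (-6) contribute nothing to the Jensen sum.
Sum over inside zeros: 2.1185.
I(r) = log|p(0)| + (inside sum) = 4.7875 + 2.1185 = 6.9060.
Note: since some zeros are outside |z| ≤ r, the simplified n·log(r) form does NOT apply — only the inside zeros contribute.

I(r) ≈ 6.9060.


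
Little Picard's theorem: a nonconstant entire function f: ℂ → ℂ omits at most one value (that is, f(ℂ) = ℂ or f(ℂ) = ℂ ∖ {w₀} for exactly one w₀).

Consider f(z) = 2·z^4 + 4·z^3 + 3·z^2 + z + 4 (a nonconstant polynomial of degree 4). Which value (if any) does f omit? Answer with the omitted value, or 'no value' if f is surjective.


Little Picard bounds the complement of f(ℂ) to at most one point.
For every w ∈ ℂ, the equation p(z) − w = 0 is a nonconstant polynomial in z and hence has at least one root by the fundamental theorem of algebra. So p is surjective onto ℂ, omitting no value.

Omitted value: no value.


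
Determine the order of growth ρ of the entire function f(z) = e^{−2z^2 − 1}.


|e^{−2z^2 − 1}| = e^{Re(-2·z^2) + -1} ≤ e^{2|z|^2 + -1} = e^{2r^2 + -1} on |z| = r, so ρ ≤ 2. Choosing z on |z|=r so that -2·z^2 is real positive (always possible by picking arg z appropriately) gives |f(z)| = e^{2r^2 + -1}, matching the bound. The additive constant -1 does not affect log log M(r) ~ 2·log r. Hence ρ = 2.
Therefore ρ = 2.

Order ρ = 2.


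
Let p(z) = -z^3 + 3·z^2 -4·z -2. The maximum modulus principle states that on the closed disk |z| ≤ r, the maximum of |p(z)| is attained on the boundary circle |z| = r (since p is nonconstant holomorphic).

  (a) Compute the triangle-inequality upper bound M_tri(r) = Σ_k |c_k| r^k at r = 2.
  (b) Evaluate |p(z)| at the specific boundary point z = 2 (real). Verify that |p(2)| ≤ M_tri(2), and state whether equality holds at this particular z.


Coefficients: c_0 = -2, c_1 = -4, c_2 = 3, c_3 = -1. Radius r = 2.
Part (a). Triangle bound: M_tri(r) = Σ_k |c_k| r^k
  = |-2|·2^0 + |-4|·2^1 + |3|·2^2 + |-1|·2^3
  = 2 + 8 + 12 + 8 = 30.
This bounds M(r) := max_{|z|=r} |p(z)| from above; equality holds iff all terms c_k z^k can be made to align in phase at a single z on |z|=r.
Part (b). At z = 2 (real, on the circle |z| = r):
  p(2) = (-2)·2^0 + (-4)·2^1 + (3)·2^2 + (-1)·2^3 = -6.
  |p(2)| = 6.
Check: |p(2)| = 6 ≤ 30 = M_tri(2). ✓ Equality does not hold at z = 2 (the coefficients have mixed signs, so the terms do not all align in phase there).

M_tri(2) = 30; |p(2)| = 6; equality at z=2: no.


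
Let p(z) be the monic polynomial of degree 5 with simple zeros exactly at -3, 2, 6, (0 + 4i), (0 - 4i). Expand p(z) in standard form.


The polynomial is p(z) = ∏_{α ∈ S} (z − α), where S = {-3, 2, 6, (0 + 4i), (0 - 4i)}.
Expanding the product yields: p(z) = z^5 -5·z^4 + 4·z^3 -44·z^2 -192·z + 576.
Note conjugate pairs combine to real quadratics: (z − (0+4i))(z − (0−4i)) = z² + 16.
The resulting polynomial has degree 5 and real coefficients as required.

p(z) = z^5 -5·z^4 + 4·z^3 -44·z^2 -192·z + 576.


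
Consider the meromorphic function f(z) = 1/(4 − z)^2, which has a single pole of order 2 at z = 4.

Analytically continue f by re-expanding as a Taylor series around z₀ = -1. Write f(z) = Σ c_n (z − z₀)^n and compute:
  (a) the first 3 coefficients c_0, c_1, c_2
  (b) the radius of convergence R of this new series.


Let w = z − z₀, so z = z₀ + w.
Then 4 − z = 4 − (z₀ + w) = (4 − z₀) − w = 5 − w.
f(z) = 1/(5 − w)^2 = (1/(5)^2) · (1 − w/(5))^{−2}.
By the binomial series (1−u)^{−2} = Σ_{n≥0} C(n+1, 1) u^n for |u|<1, with u = w/(5):
  c_n = C(n+1, 1) / (5)^(n+2).
  c_0 = 1/(5)^2 = 1/25.
  c_1 = 2/(5)^3 = 2/125.
  c_2 = 3/(5)^4 = 3/625.
The series is valid for |w/d| < 1, i.e. |z − z₀| < |d|.
Radius of convergence: R = |4 − z₀| = |5| = 5 (distance from z₀ to the singularity z = 4).

c_0 = 1/25, c_1 = 2/125, c_2 = 3/625; R = 5.


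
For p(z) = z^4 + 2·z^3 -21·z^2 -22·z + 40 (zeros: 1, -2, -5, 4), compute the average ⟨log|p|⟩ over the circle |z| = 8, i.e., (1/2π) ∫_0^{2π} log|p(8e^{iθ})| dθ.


Zeros: -5, -2, 1, 4; r = 8.
Inside |z| < r: -5, -2, 1, 4. Outside (|z| ≥ r): ∅.
p(0) = 40, so log|p(0)| = log(40) = 3.6889.
Apply Jensen: I(r) = log|p(0)| + Σ_k log(r/|z_k|), summed over zeros inside |z| < r.
  log(r/|z_k|) for z_k = 1: log(8/1) = 2.0794
  log(r/|z_k|) for z_k = -2: log(8/2) = 1.3863
  log(r/|z_k|) for z_k = -5: log(8/5) = 0.4700
  log(r/|z_k|) for z_k = 4: log(8/4) = 0.6931
Sum over inside zeros: 4.6289.
I(r) = log|p(0)| + (inside sum) = 3.6889 + 4.6289 = 8.3178.
Closed form (all zeros inside, monic): I(r) = n·log(r) = 4·log(8) = 8.3178. ✓

I(r) ≈ 8.3178.


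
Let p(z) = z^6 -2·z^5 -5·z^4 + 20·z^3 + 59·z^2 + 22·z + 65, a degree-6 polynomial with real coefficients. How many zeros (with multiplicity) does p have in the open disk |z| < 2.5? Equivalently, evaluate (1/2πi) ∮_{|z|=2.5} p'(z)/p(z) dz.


The zeros of p are: (3 + 2i), (3 - 2i), (0 + 1i), (0 - 1i), (-2 + 1i), (-2 - 1i).
Their magnitudes are: 3.606, 3.606, 1, 1, 2.236, 2.236.
Zeros with |z| < R = 2.5: (0 + 1i), (0 - 1i), (-2 + 1i), (-2 - 1i).
Count = 4.
By the argument principle, (1/2πi) ∮_{|z|=R} p'(z)/p(z) dz equals exactly this count.

Number of zeros inside |z| < 2.5: 4.


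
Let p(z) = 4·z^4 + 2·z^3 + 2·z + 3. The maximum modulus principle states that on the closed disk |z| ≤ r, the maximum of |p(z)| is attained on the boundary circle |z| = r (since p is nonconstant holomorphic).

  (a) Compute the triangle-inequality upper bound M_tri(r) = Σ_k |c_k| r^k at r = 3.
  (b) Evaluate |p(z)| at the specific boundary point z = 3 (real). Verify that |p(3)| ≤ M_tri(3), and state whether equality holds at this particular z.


Coefficients: c_0 = 3, c_1 = 2, c_2 = 0, c_3 = 2, c_4 = 4. Radius r = 3.
Part (a). Triangle bound: M_tri(r) = Σ_k |c_k| r^k
  = |3|·3^0 + |2|·3^1 + |0|·3^2 + |2|·3^3 + |4|·3^4
  = 3 + 6 + 0 + 54 + 324 = 387.
This bounds M(r) := max_{|z|=r} |p(z)| from above; equality holds iff all terms c_k z^k can be made to align in phase at a single z on |z|=r.
Part (b). At z = 3 (real, on the circle |z| = r):
  p(3) = (3)·3^0 + (2)·3^1 + (0)·3^2 + (2)·3^3 + (4)·3^4 = 387.
  |p(3)| = 387.
Since all nonzero coefficients share the same sign, |p(3)| = 387 = M_tri(3); the triangle bound is attained at z = 3, so in fact M(r) = 387.

M_tri(3) = 387; |p(3)| = 387; equality at z=3: yes.


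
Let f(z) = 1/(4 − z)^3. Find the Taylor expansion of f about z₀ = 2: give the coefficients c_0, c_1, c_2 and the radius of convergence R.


Let w = z − z₀, so z = z₀ + w.
Then 4 − z = 4 − (z₀ + w) = (4 − z₀) − w = 2 − w.
f(z) = 1/(2 − w)^3 = (1/(2)^3) · (1 − w/(2))^{−3}.
By the binomial series (1−u)^{−3} = Σ_{n≥0} C(n+2, 2) u^n for |u|<1, with u = w/(2):
  c_n = C(n+2, 2) / (2)^(n+3).
  c_0 = 1/(2)^3 = 1/8.
  c_1 = 3/(2)^4 = 3/16.
  c_2 = 6/(2)^5 = 3/16.
The series is valid for |w/d| < 1, i.e. |z − z₀| < |d|.
Radius of convergence: R = |4 − z₀| = |2| = 2 (distance from z₀ to the singularity z = 4).

c_0 = 1/8, c_1 = 3/16, c_2 = 3/16; R = 2.


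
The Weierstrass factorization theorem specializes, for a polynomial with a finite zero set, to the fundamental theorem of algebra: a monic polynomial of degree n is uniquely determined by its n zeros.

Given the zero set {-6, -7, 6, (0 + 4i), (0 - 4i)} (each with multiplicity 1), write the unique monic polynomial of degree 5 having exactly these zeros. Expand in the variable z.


The polynomial is p(z) = ∏_{α ∈ S} (z − α), where S = {-6, -7, 6, (0 + 4i), (0 - 4i)}.
Expanding the product yields: p(z) = z^5 + 7·z^4 -20·z^3 -140·z^2 -576·z -4032.
Note conjugate pairs combine to real quadratics: (z − (0+4i))(z − (0−4i)) = z² + 16.
The resulting polynomial has degree 5 and real coefficients as required.

p(z) = z^5 + 7·z^4 -20·z^3 -140·z^2 -576·z -4032.


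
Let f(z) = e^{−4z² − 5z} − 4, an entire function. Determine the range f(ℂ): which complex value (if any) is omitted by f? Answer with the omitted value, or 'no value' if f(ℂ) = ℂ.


Little Picard bounds the complement of f(ℂ) to at most one point.
The exponent g(z) = −4z² − 5z is a nonconstant polynomial, hence surjective onto ℂ. So e^{g(z)} takes every value in {e^w : w ∈ ℂ} = ℂ ∖ {0}. Adding -4 shifts the range to ℂ ∖ {-4}. f omits exactly -4.

Omitted value: -4.


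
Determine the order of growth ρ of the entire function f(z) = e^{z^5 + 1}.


|e^{z^5 + 1}| = e^{Re(1·z^5) + 1} ≤ e^{1|z|^5 + 1} = e^{1r^5 + 1} on |z| = r, so ρ ≤ 5. Choosing z on |z|=r so that 1·z^5 is real positive (always possible by picking arg z appropriately) gives |f(z)| = e^{1r^5 + 1}, matching the bound. The additive constant 1 does not affect log log M(r) ~ 5·log r. Hence ρ = 5.
Therefore ρ = 5.

Order ρ = 5.


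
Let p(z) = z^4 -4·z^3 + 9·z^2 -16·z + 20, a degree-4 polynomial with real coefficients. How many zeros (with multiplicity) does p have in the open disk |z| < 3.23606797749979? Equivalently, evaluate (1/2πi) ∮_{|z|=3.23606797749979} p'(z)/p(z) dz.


The zeros of p are: (0 + 2i), (0 - 2i), (2 + 1i), (2 - 1i).
Their magnitudes are: 2, 2, 2.236, 2.236.
Zeros with |z| < R = 3.23606797749979: (0 + 2i), (0 - 2i), (2 + 1i), (2 - 1i).
Count = 4.
By the argument principle, (1/2πi) ∮_{|z|=R} p'(z)/p(z) dz equals exactly this count.

Number of zeros inside |z| < 3.23606797749979: 4.


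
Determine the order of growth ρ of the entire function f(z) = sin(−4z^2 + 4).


Write sin(w) = (e^{iw} ± e^{−iw})/(2 or 2i), so |sin(w)| ≤ e^{|w|}. With w = −4z^2 + 4, |w| ≤ 4r^2 + 4 on |z|=r, giving M(r) ≤ e^{4r^2 + 4} and ρ ≤ 2. For the lower bound, choose z on |z|=r with -4z^2 purely imaginary of modulus 4r^2; then |sin(−4z^2 + 4)| grows like e^{4r^2}/2, so ρ ≥ 2. Hence ρ = 2.
Therefore ρ = 2.

Order ρ = 2.


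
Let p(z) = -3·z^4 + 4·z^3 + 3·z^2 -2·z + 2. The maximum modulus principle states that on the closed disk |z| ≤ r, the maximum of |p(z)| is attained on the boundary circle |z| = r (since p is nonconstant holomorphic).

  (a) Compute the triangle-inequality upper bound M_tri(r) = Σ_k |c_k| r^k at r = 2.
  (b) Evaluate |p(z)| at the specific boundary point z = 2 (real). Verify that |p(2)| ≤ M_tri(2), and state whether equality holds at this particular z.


Coefficients: c_0 = 2, c_1 = -2, c_2 = 3, c_3 = 4, c_4 = -3. Radius r = 2.
Part (a). Triangle bound: M_tri(r) = Σ_k |c_k| r^k
  = |2|·2^0 + |-2|·2^1 + |3|·2^2 + |4|·2^3 + |-3|·2^4
  = 2 + 4 + 12 + 32 + 48 = 98.
This bounds M(r) := max_{|z|=r} |p(z)| from above; equality holds iff all terms c_k z^k can be made to align in phase at a single z on |z|=r.
Part (b). At z = 2 (real, on the circle |z| = r):
  p(2) = (2)·2^0 + (-2)·2^1 + (3)·2^2 + (4)·2^3 + (-3)·2^4 = -6.
  |p(2)| = 6.
Check: |p(2)| = 6 ≤ 98 = M_tri(2). ✓ Equality does not hold at z = 2 (the coefficients have mixed signs, so the terms do not all align in phase there).

M_tri(2) = 98; |p(2)| = 6; equality at z=2: no.


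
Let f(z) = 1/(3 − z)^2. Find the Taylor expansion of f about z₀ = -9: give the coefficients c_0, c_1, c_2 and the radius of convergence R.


Let w = z − z₀, so z = z₀ + w.
Then 3 − z = 3 − (z₀ + w) = (3 − z₀) − w = 12 − w.
f(z) = 1/(12 − w)^2 = (1/(12)^2) · (1 − w/(12))^{−2}.
By the binomial series (1−u)^{−2} = Σ_{n≥0} C(n+1, 1) u^n for |u|<1, with u = w/(12):
  c_n = C(n+1, 1) / (12)^(n+2).
  c_0 = 1/(12)^2 = 1/144.
  c_1 = 2/(12)^3 = 1/864.
  c_2 = 3/(12)^4 = 1/6912.
The series is valid for |w/d| < 1, i.e. |z − z₀| < |d|.
Radius of convergence: R = |3 − z₀| = |12| = 12 (distance from z₀ to the singularity z = 3).

c_0 = 1/144, c_1 = 1/864, c_2 = 1/6912; R = 12.


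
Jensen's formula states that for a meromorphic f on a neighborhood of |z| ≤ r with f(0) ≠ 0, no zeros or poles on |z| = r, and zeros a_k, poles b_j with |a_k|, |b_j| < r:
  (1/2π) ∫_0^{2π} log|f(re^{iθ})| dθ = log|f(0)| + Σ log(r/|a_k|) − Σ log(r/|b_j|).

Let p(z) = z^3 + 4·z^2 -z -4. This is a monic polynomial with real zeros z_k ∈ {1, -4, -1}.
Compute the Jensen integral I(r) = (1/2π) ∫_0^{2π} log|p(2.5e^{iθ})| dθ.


Zeros: -4, -1, 1; r = 2.5.
Inside |z| < r: -1, 1. Outside (|z| ≥ r): -4.
p(0) = -4, so log|p(0)| = log(4) = 1.3863.
Apply Jensen: I(r) = log|p(0)| + Σ_k log(r/|z_k|), summed over zeros inside |z| < r.
  log(r/|z_k|) for z_k = 1: log(2.5/1) = 0.9163
  log(r/|z_k|) for z_k = -1: log(2.5/1) = 0.9163
  Outside zeros (-4) contribute nothing to the Jensen sum.
Sum over inside zeros: 1.8326.
I(r) = log|p(0)| + (inside sum) = 1.3863 + 1.8326 = 3.2189.
Note: since some zeros are outside |z| ≤ r, the simplified n·log(r) form does NOT apply — only the inside zeros contribute.

I(r) ≈ 3.2189.


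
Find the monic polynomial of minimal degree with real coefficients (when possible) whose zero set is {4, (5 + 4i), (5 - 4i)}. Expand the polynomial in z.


The polynomial is p(z) = ∏_{α ∈ S} (z − α), where S = {4, (5 + 4i), (5 - 4i)}.
Expanding the product yields: p(z) = z^3 -14·z^2 + 81·z -164.
Note conjugate pairs combine to real quadratics: (z − (5+4i))(z − (5−4i)) = z² − 10z + 41.
The resulting polynomial has degree 3 and real coefficients as required.

p(z) = z^3 -14·z^2 + 81·z -164.


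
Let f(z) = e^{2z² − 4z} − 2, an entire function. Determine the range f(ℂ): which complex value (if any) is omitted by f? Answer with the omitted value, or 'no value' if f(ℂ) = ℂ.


Little Picard bounds the complement of f(ℂ) to at most one point.
The exponent g(z) = 2z² − 4z is a nonconstant polynomial, hence surjective onto ℂ. So e^{g(z)} takes every value in {e^w : w ∈ ℂ} = ℂ ∖ {0}. Adding -2 shifts the range to ℂ ∖ {-2}. f omits exactly -2.

Omitted value: -2.


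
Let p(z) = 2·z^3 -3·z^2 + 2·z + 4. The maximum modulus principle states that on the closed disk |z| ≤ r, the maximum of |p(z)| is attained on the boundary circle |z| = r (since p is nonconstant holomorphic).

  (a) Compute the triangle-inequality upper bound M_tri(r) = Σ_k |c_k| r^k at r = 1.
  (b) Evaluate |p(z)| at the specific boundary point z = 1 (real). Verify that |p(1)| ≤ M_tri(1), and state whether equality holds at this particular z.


Coefficients: c_0 = 4, c_1 = 2, c_2 = -3, c_3 = 2. Radius r = 1.
Part (a). Triangle bound: M_tri(r) = Σ_k |c_k| r^k
  = |4|·1^0 + |2|·1^1 + |-3|·1^2 + |2|·1^3
  = 4 + 2 + 3 + 2 = 11.
This bounds M(r) := max_{|z|=r} |p(z)| from above; equality holds iff all terms c_k z^k can be made to align in phase at a single z on |z|=r.
Part (b). At z = 1 (real, on the circle |z| = r):
  p(1) = (4)·1^0 + (2)·1^1 + (-3)·1^2 + (2)·1^3 = 5.
  |p(1)| = 5.
Check: |p(1)| = 5 ≤ 11 = M_tri(1). ✓ Equality does not hold at z = 1 (the coefficients have mixed signs, so the terms do not all align in phase there).

M_tri(1) = 11; |p(1)| = 5; equality at z=1: no.


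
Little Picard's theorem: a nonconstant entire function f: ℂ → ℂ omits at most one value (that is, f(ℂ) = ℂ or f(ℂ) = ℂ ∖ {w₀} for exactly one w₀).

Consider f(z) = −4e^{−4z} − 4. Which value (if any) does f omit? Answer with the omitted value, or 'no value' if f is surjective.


Little Picard bounds the complement of f(ℂ) to at most one point.
e^{−4z} is never zero on ℂ, so -4·e^{−4z} takes every value in ℂ ∖ {0}. Adding -4 shifts the range to ℂ ∖ {-4}. Thus f omits exactly the value -4.

Omitted value: -4.


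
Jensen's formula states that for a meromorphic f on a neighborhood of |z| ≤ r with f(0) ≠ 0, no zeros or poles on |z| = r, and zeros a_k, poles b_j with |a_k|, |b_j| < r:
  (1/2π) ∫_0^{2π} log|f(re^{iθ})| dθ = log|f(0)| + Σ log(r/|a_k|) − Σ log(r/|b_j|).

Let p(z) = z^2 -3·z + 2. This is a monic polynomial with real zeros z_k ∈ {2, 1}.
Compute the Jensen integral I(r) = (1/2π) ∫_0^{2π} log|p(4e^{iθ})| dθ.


Zeros: 1, 2; r = 4.
Inside |z| < r: 1, 2. Outside (|z| ≥ r): ∅.
p(0) = 2, so log|p(0)| = log(2) = 0.6931.
Apply Jensen: I(r) = log|p(0)| + Σ_k log(r/|z_k|), summed over zeros inside |z| < r.
  log(r/|z_k|) for z_k = 2: log(4/2) = 0.6931
  log(r/|z_k|) for z_k = 1: log(4/1) = 1.3863
Sum over inside zeros: 2.0794.
I(r) = log|p(0)| + (inside sum) = 0.6931 + 2.0794 = 2.7726.
Closed form (all zeros inside, monic): I(r) = n·log(r) = 2·log(4) = 2.7726. ✓

I(r) ≈ 2.7726.


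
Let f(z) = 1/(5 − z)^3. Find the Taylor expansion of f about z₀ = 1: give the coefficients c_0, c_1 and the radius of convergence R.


Let w = z − z₀, so z = z₀ + w.
Then 5 − z = 5 − (z₀ + w) = (5 − z₀) − w = 4 − w.
f(z) = 1/(4 − w)^3 = (1/(4)^3) · (1 − w/(4))^{−3}.
By the binomial series (1−u)^{−3} = Σ_{n≥0} C(n+2, 2) u^n for |u|<1, with u = w/(4):
  c_n = C(n+2, 2) / (4)^(n+3).
  c_0 = 1/(4)^3 = 1/64.
  c_1 = 3/(4)^4 = 3/256.
The series is valid for |w/d| < 1, i.e. |z − z₀| < |d|.
Radius of convergence: R = |5 − z₀| = |4| = 4 (distance from z₀ to the singularity z = 5).

c_0 = 1/64, c_1 = 3/256; R = 4.


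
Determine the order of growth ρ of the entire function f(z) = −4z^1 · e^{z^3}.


M(r) = max_{|z|=r} |-4|·|z|^1·|e^{z^3}| = 4·r^1 · e^{1r^3} (the factors attain their maxima compatibly on |z|=r). Then log M(r) = log 4 + 1·log r + 1r^3, dominated by the last term, so log log M(r) ~ 3·log r. The polynomial factor -4z^1 contributes only a log r term and does not affect the order. ρ = 3.
Therefore ρ = 3.

Order ρ = 3.


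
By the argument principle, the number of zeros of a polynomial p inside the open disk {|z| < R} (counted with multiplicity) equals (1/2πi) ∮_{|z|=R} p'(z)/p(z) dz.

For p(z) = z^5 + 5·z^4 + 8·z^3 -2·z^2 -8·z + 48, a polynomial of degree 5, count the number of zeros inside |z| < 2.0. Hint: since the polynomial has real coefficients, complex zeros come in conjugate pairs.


The zeros of p are: (-2 + 2i), (-2 - 2i), -3, (1 + 1i), (1 - 1i).
Their magnitudes are: 2.828, 2.828, 3, 1.414, 1.414.
Zeros with |z| < R = 2.0: (1 + 1i), (1 - 1i).
Count = 2.
By the argument principle, (1/2πi) ∮_{|z|=R} p'(z)/p(z) dz equals exactly this count.

Number of zeros inside |z| < 2.0: 2.


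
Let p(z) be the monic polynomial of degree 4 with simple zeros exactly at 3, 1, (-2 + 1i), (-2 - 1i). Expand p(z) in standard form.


The polynomial is p(z) = ∏_{α ∈ S} (z − α), where S = {3, 1, (-2 + 1i), (-2 - 1i)}.
Expanding the product yields: p(z) = z^4 -8·z^2 -8·z + 15.
Note conjugate pairs combine to real quadratics: (z − (-2+1i))(z − (-2−1i)) = z² + 4z + 5.
The resulting polynomial has degree 4 and real coefficients as required.

p(z) = z^4 -8·z^2 -8·z + 15.


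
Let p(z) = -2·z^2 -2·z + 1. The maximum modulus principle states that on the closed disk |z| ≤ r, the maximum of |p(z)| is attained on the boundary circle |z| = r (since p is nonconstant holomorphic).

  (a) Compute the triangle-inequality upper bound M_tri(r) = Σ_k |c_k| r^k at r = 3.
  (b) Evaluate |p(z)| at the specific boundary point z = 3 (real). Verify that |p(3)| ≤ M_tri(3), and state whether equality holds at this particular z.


Coefficients: c_0 = 1, c_1 = -2, c_2 = -2. Radius r = 3.
Part (a). Triangle bound: M_tri(r) = Σ_k |c_k| r^k
  = |1|·3^0 + |-2|·3^1 + |-2|·3^2
  = 1 + 6 + 18 = 25.
This bounds M(r) := max_{|z|=r} |p(z)| from above; equality holds iff all terms c_k z^k can be made to align in phase at a single z on |z|=r.
Part (b). At z = 3 (real, on the circle |z| = r):
  p(3) = (1)·3^0 + (-2)·3^1 + (-2)·3^2 = -23.
  |p(3)| = 23.
Check: |p(3)| = 23 ≤ 25 = M_tri(3). ✓ Equality does not hold at z = 3 (the coefficients have mixed signs, so the terms do not all align in phase there).

M_tri(3) = 25; |p(3)| = 23; equality at z=3: no.


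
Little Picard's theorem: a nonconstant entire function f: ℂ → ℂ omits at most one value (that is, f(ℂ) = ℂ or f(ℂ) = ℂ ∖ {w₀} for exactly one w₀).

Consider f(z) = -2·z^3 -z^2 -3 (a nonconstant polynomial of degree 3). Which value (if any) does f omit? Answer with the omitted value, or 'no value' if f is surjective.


Little Picard bounds the complement of f(ℂ) to at most one point.
For every w ∈ ℂ, the equation p(z) − w = 0 is a nonconstant polynomial in z and hence has at least one root by the fundamental theorem of algebra. So p is surjective onto ℂ, omitting no value.

Omitted value: no value.


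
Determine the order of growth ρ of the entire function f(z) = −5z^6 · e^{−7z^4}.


M(r) = max_{|z|=r} |-5|·|z|^6·|e^{−7z^4}| = 5·r^6 · e^{7r^4} (the factors attain their maxima compatibly on |z|=r). Then log M(r) = log 5 + 6·log r + 7r^4, dominated by the last term, so log log M(r) ~ 4·log r. The polynomial factor -5z^6 contributes only a log r term and does not affect the order. ρ = 4.
Therefore ρ = 4.

Order ρ = 4.


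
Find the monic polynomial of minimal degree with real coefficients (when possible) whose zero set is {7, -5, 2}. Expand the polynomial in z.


The polynomial is p(z) = ∏_{α ∈ S} (z − α), where S = {7, -5, 2}.
Expanding the product yields: p(z) = z^3 -4·z^2 -31·z + 70.
The resulting polynomial has degree 3 and real coefficients as required.

p(z) = z^3 -4·z^2 -31·z + 70.


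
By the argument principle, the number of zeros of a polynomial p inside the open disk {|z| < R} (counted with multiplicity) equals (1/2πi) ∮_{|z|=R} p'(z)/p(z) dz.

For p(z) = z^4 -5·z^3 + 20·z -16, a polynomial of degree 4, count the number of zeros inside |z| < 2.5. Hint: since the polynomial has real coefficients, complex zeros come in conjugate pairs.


The zeros of p are: -2, 2, 4, 1.
Their magnitudes are: 2, 2, 4, 1.
Zeros with |z| < R = 2.5: -2, 2, 1.
Count = 3.
By the argument principle, (1/2πi) ∮_{|z|=R} p'(z)/p(z) dz equals exactly this count.

Number of zeros inside |z| < 2.5: 3.


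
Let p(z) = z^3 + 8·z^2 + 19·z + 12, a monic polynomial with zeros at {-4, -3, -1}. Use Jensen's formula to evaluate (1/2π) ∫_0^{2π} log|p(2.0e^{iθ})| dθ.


Zeros: -4, -3, -1; r = 2.0.
Inside |z| < r: -1. Outside (|z| ≥ r): -4, -3.
p(0) = 12, so log|p(0)| = log(12) = 2.4849.
Apply Jensen: I(r) = log|p(0)| + Σ_k log(r/|z_k|), summed over zeros inside |z| < r.
  log(r/|z_k|) for z_k = -1: log(2.0/1) = 0.6931
  Outside zeros (-4, -3) contribute nothing to the Jensen sum.
Sum over inside zeros: 0.6931.
I(r) = log|p(0)| + (inside sum) = 2.4849 + 0.6931 = 3.1781.
Note: since some zeros are outside |z| ≤ r, the simplified n·log(r) form does NOT apply — only the inside zeros contribute.

I(r) ≈ 3.1781.


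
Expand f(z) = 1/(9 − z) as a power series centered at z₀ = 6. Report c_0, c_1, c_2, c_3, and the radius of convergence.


Let w = z − z₀, so z = z₀ + w.
Then 9 − z = 9 − (z₀ + w) = (9 − z₀) − w = 3 − w.
f(z) = 1/(3 − w) = (1/(3)) · 1/(1 − w/(3)) = Σ_{n≥0} w^n / (3)^(n+1).
So c_n = 1/(3)^(n+1):
  c_0 = 1/(3)^1 = 1/3.
  c_1 = 1/(3)^2 = 1/9.
  c_2 = 1/(3)^3 = 1/27.
  c_3 = 1/(3)^4 = 1/81.
The series is valid for |w/d| < 1, i.e. |z − z₀| < |d|.
Radius of convergence: R = |9 − z₀| = |3| = 3 (distance from z₀ to the singularity z = 9).

c_0 = 1/3, c_1 = 1/9, c_2 = 1/27, c_3 = 1/81; R = 3.


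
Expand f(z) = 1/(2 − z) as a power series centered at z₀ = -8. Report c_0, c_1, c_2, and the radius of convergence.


Let w = z − z₀, so z = z₀ + w.
Then 2 − z = 2 − (z₀ + w) = (2 − z₀) − w = 10 − w.
f(z) = 1/(10 − w) = (1/(10)) · 1/(1 − w/(10)) = Σ_{n≥0} w^n / (10)^(n+1).
So c_n = 1/(10)^(n+1):
  c_0 = 1/(10)^1 = 1/10.
  c_1 = 1/(10)^2 = 1/100.
  c_2 = 1/(10)^3 = 1/1000.
The series is valid for |w/d| < 1, i.e. |z − z₀| < |d|.
Radius of convergence: R = |2 − z₀| = |10| = 10 (distance from z₀ to the singularity z = 2).

c_0 = 1/10, c_1 = 1/100, c_2 = 1/1000; R = 10.


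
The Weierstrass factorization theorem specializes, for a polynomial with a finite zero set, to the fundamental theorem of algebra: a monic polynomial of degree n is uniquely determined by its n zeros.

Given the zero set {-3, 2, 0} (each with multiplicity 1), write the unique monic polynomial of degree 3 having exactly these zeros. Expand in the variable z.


The polynomial is p(z) = ∏_{α ∈ S} (z − α), where S = {-3, 2, 0}.
Expanding the product yields: p(z) = z^3 + z^2 -6·z.
The resulting polynomial has degree 3 and real coefficients as required.

p(z) = z^3 + z^2 -6·z.


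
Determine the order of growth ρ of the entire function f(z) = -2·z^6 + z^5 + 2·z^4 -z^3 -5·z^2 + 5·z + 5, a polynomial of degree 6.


|f(z)| ≤ Σ|c_k|·r^k = O(r^6) as r → ∞. Polynomial growth is O(e^{r^ε}) for every ε > 0 (since r^6/e^{r^ε} → 0), so ρ ≤ ε for all ε > 0, i.e. ρ = 0. Every nonconstant polynomial has order 0.
Therefore ρ = 0.

Order ρ = 0.


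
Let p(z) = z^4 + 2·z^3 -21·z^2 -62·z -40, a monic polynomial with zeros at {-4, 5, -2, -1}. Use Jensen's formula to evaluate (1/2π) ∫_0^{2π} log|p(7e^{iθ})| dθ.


Zeros: -4, -2, -1, 5; r = 7.
Inside |z| < r: -4, -2, -1, 5. Outside (|z| ≥ r): ∅.
p(0) = -40, so log|p(0)| = log(40) = 3.6889.
Apply Jensen: I(r) = log|p(0)| + Σ_k log(r/|z_k|), summed over zeros inside |z| < r.
  log(r/|z_k|) for z_k = -4: log(7/4) = 0.5596
  log(r/|z_k|) for z_k = 5: log(7/5) = 0.3365
  log(r/|z_k|) for z_k = -2: log(7/2) = 1.2528
  log(r/|z_k|) for z_k = -1: log(7/1) = 1.9459
Sum over inside zeros: 4.0948.
I(r) = log|p(0)| + (inside sum) = 3.6889 + 4.0948 = 7.7836.
Closed form (all zeros inside, monic): I(r) = n·log(r) = 4·log(7) = 7.7836. ✓

I(r) ≈ 7.7836.
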